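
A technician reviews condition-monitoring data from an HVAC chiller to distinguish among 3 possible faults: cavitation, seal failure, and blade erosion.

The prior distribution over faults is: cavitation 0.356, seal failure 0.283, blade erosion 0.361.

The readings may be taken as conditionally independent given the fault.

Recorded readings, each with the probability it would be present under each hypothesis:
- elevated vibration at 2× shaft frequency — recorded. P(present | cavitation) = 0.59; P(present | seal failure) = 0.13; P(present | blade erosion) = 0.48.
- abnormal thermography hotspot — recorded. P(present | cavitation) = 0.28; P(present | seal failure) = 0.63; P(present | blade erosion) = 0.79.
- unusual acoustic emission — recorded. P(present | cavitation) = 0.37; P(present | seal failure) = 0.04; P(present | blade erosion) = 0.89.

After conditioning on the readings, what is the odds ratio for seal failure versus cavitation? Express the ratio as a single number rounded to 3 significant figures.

0.0426

The normalizing constant cancels in an odds ratio, so compute prior × likelihood for the two hypotheses only:
  seal failure: 0.283 × 0.13 × 0.63 × 0.04 = 0.00092711
  cavitation: 0.356 × 0.59 × 0.28 × 0.37 = 0.02176
Odds(seal failure : cavitation) = 0.00092711 / 0.02176 ≈ 0.0426.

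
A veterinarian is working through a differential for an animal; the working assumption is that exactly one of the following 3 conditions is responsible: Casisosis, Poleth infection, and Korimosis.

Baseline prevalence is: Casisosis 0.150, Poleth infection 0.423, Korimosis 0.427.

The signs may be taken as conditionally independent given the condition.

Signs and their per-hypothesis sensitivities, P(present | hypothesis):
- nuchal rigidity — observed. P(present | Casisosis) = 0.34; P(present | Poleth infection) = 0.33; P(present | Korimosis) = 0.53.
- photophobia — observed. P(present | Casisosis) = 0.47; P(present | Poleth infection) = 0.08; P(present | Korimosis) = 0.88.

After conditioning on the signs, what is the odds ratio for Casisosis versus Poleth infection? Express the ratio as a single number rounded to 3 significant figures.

The normalizing constant cancels in an odds ratio, so compute prior × likelihood for the two hypotheses only:
  Casisosis: 0.150 × 0.34 × 0.47 = 0.02397
  Poleth infection: 0.423 × 0.33 × 0.08 = 0.011167
Posterior odds = 0.02397 / 0.011167 ≈ 2.15.

2.15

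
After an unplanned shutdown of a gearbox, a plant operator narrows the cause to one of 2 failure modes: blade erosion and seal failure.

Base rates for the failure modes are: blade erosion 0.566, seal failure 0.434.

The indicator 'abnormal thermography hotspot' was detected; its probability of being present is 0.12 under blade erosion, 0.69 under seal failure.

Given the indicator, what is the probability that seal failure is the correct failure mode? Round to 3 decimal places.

0.815

For each hypothesis, the unnormalized posterior weight is prior × likelihood:
  blade erosion: 0.566 × 0.12 = 0.06792
  seal failure: 0.434 × 0.69 = 0.29946
The unnormalized weights sum to 0.36738.
P(seal failure | evidence) = 0.29946 / 0.36738 ≈ 0.815.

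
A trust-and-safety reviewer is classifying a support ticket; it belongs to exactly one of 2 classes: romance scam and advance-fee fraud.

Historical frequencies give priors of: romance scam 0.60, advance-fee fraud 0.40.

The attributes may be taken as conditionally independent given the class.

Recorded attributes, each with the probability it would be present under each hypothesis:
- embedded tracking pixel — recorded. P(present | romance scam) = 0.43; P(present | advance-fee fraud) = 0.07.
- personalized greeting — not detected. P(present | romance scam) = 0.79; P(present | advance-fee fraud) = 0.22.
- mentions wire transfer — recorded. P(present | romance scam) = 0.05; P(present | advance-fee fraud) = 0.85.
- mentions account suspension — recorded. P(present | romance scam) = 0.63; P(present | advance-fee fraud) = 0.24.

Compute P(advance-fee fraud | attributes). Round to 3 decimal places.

0.723

Multiply each prior by the joint likelihood of the attribute pattern (using 1 − P(present | H) for each absent attribute):
  romance scam: 0.60 × 0.43 × (1 − 0.79) × 0.05 × 0.63 = 0.0017067
  advance-fee fraud: 0.40 × 0.07 × (1 − 0.22) × 0.85 × 0.24 = 0.0044554
Marginal likelihood of the evidence = 0.006162.
P(advance-fee fraud | evidence) = 0.0044554 / 0.006162 ≈ 0.723.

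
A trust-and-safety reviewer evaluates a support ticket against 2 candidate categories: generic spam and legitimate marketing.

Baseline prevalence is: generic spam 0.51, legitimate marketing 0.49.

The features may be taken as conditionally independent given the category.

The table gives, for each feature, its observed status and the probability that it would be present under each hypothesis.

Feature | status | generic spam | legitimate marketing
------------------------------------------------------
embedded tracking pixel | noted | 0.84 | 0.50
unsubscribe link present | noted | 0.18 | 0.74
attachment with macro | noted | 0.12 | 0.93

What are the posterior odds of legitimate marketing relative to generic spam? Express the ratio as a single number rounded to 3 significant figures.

18.2

Posterior odds equal prior odds times the likelihood ratio; only the two competing hypotheses matter.
  legitimate marketing: 0.49 × 0.50 × 0.74 × 0.93 = 0.16861
  generic spam: 0.51 × 0.84 × 0.18 × 0.12 = 0.0092534
Posterior odds = 0.16861 / 0.0092534 ≈ 18.2.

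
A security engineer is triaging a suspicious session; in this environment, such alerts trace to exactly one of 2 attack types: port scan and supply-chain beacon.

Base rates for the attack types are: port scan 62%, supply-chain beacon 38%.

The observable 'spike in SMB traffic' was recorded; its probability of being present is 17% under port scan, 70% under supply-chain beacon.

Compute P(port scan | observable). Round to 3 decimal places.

0.284

Multiply each prior by the likelihood of the observable:
  port scan: 0.62 × 0.17 = 0.1054
  supply-chain beacon: 0.38 × 0.70 = 0.266
Normalizing constant Z = 0.1054 + 0.266 = 0.3714.
P(port scan | evidence) = 0.1054 / 0.3714 ≈ 0.284.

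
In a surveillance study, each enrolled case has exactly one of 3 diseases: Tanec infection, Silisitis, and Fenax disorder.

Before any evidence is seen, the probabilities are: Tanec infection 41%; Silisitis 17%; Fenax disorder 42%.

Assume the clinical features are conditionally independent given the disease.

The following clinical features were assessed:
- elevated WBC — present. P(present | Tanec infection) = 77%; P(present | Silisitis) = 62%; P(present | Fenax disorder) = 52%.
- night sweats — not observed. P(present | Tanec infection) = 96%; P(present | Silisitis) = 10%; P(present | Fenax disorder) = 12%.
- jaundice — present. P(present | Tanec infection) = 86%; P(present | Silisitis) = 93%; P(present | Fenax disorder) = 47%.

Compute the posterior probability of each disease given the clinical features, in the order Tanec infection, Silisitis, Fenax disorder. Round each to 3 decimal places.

For each hypothesis, the unnormalized posterior weight is prior × product of the clinical feature likelihoods (using 1 − P(present | H) for each absent clinical feature):
  Tanec infection: 0.41 × 0.77 × (1 − 0.96) × 0.86 = 0.01086
  Silisitis: 0.17 × 0.62 × (1 − 0.10) × 0.93 = 0.08822
  Fenax disorder: 0.42 × 0.52 × (1 − 0.12) × 0.47 = 0.09033
The unnormalized weights sum to 0.18941.
P(Tanec infection | evidence) = 0.01086 / 0.18941 ≈ 0.057
P(Silisitis | evidence) = 0.08822 / 0.18941 ≈ 0.466
P(Fenax disorder | evidence) = 0.09033 / 0.18941 ≈ 0.477

0.057, 0.466, 0.477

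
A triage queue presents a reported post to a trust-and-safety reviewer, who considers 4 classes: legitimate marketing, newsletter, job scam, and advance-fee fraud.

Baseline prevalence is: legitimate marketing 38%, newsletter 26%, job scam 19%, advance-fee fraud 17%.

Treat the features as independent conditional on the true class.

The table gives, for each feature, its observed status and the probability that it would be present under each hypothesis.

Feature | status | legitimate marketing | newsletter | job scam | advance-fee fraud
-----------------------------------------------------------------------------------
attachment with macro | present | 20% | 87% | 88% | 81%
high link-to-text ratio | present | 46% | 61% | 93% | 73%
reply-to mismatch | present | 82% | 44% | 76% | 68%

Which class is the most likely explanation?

job scam

For each hypothesis, the unnormalized posterior weight is prior × product of the feature likelihoods:
  legitimate marketing: 0.38 × 0.20 × 0.46 × 0.82 = 0.028667
  newsletter: 0.26 × 0.87 × 0.61 × 0.44 = 0.060712
  job scam: 0.19 × 0.88 × 0.93 × 0.76 = 0.11818
  advance-fee fraud: 0.17 × 0.81 × 0.73 × 0.68 = 0.068354
Normalizing constant Z = 0.028667 + 0.060712 + 0.11818 + 0.068354 = 0.27591.
P(legitimate marketing | evidence) ≈ 0.028667 / 0.27591 ≈ 0.104
P(newsletter | evidence) ≈ 0.060712 / 0.27591 ≈ 0.220
P(job scam | evidence) ≈ 0.11818 / 0.27591 ≈ 0.428
P(advance-fee fraud | evidence) ≈ 0.068354 / 0.27591 ≈ 0.248
The largest is 0.428, so job scam is most probable.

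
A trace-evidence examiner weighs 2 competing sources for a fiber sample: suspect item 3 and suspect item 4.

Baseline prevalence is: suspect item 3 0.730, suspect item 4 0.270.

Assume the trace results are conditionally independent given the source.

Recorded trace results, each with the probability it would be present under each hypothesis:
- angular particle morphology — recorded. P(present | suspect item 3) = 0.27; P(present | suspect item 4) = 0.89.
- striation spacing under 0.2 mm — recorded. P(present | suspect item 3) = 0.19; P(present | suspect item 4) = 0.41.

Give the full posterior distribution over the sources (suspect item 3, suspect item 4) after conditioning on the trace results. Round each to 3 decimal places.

Multiply each prior by the joint likelihood of the trace result pattern:
  suspect item 3: 0.730 × 0.27 × 0.19 = 0.037449
  suspect item 4: 0.270 × 0.89 × 0.41 = 0.098523
The unnormalized weights sum to 0.13597.
P(suspect item 3 | evidence) = 0.037449 / 0.13597 ≈ 0.275
P(suspect item 4 | evidence) = 0.098523 / 0.13597 ≈ 0.725

0.275, 0.725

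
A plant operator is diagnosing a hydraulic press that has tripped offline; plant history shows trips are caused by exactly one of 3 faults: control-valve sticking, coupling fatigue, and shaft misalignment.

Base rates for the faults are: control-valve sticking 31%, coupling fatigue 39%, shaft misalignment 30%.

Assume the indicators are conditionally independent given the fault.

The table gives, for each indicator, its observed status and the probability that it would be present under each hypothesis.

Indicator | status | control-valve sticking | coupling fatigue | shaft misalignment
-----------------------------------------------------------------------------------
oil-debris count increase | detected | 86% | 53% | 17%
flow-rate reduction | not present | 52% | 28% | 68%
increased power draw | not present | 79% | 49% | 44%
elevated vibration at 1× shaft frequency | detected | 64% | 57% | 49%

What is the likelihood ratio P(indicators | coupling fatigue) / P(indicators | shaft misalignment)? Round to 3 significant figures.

Joint likelihood of the indicator pattern under each hypothesis (using 1 − P(present | H) for each absent indicator):
  coupling fatigue: 0.53 × (1 − 0.28) × (1 − 0.49) × 0.57 = 0.11093
  shaft misalignment: 0.17 × (1 − 0.68) × (1 − 0.44) × 0.49 = 0.014927
Bayes factor = 0.11093 / 0.014927 ≈ 7.43

7.43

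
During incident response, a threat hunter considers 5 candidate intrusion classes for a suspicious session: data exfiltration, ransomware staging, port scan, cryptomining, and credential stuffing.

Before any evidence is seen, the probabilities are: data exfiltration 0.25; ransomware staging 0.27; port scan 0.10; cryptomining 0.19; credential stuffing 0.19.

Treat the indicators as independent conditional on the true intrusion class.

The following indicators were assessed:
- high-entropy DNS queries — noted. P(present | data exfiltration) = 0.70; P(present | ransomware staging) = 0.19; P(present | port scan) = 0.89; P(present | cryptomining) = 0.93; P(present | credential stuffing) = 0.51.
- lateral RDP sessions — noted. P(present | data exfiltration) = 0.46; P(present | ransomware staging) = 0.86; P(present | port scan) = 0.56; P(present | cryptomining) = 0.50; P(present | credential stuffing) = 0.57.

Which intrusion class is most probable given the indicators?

For each hypothesis, the unnormalized posterior weight is prior × product of the indicator likelihoods:
  data exfiltration: 0.25 × 0.70 × 0.46 = 0.0805
  ransomware staging: 0.27 × 0.19 × 0.86 = 0.044118
  port scan: 0.10 × 0.89 × 0.56 = 0.04984
  cryptomining: 0.19 × 0.93 × 0.50 = 0.08835
  credential stuffing: 0.19 × 0.51 × 0.57 = 0.055233
The unnormalized weights sum to 0.31804.
P(data exfiltration | evidence) ≈ 0.0805 / 0.31804 ≈ 0.253
P(ransomware staging | evidence) ≈ 0.044118 / 0.31804 ≈ 0.139
P(port scan | evidence) ≈ 0.04984 / 0.31804 ≈ 0.157
P(cryptomining | evidence) ≈ 0.08835 / 0.31804 ≈ 0.278
P(credential stuffing | evidence) ≈ 0.055233 / 0.31804 ≈ 0.174
The largest is 0.278, so cryptomining is most probable.

cryptomining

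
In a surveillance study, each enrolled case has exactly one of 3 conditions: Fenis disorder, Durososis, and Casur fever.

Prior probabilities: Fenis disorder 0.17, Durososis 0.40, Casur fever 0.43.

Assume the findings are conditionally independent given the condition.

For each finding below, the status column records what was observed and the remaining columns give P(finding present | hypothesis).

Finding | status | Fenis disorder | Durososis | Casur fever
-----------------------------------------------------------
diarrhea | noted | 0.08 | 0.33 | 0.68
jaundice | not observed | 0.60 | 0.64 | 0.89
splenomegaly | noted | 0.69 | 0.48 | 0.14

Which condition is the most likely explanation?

Durososis

By Bayes' rule with conditional independence, the unnormalized weight for each hypothesis is prior × ∏ likelihoods (using 1 − P(present | H) for each absent finding):
  Fenis disorder: 0.17 × 0.08 × (1 − 0.60) × 0.69 = 0.0037536
  Durososis: 0.40 × 0.33 × (1 − 0.64) × 0.48 = 0.02281
  Casur fever: 0.43 × 0.68 × (1 − 0.89) × 0.14 = 0.004503
Normalizing constant Z = 0.0037536 + 0.02281 + 0.004503 = 0.031066.
P(Fenis disorder | evidence) ≈ 0.0037536 / 0.031066 ≈ 0.121
P(Durososis | evidence) ≈ 0.02281 / 0.031066 ≈ 0.734
P(Casur fever | evidence) ≈ 0.004503 / 0.031066 ≈ 0.145
The largest is 0.734, so Durososis is most probable.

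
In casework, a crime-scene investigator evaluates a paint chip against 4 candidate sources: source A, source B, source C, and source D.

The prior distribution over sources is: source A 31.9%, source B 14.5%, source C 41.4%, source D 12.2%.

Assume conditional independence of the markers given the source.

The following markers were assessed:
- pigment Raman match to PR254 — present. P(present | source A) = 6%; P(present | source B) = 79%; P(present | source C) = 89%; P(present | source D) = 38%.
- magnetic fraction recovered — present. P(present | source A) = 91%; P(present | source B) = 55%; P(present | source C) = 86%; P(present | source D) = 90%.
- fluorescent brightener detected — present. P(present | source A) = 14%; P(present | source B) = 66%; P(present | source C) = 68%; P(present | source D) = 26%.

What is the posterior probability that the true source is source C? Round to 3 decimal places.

0.797

Multiply each prior by the joint likelihood of the marker pattern:
  source A: 0.319 × 0.06 × 0.91 × 0.14 = 0.0024384
  source B: 0.145 × 0.79 × 0.55 × 0.66 = 0.041582
  source C: 0.414 × 0.89 × 0.86 × 0.68 = 0.21548
  source D: 0.122 × 0.38 × 0.90 × 0.26 = 0.010848
Normalizing constant Z = 0.0024384 + 0.041582 + 0.21548 + 0.010848 = 0.27034.
P(source C | evidence) = 0.21548 / 0.27034 ≈ 0.797.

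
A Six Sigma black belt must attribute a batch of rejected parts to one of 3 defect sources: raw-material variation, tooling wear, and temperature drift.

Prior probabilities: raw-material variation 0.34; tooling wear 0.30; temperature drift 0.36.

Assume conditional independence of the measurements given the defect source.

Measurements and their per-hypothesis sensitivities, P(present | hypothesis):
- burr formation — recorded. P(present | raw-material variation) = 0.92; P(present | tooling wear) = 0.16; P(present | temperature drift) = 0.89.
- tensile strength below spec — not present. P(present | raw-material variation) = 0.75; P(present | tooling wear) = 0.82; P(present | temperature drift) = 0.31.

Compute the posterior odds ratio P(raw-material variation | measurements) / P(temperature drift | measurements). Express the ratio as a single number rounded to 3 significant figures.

0.354

The normalizing constant cancels in an odds ratio, so compute prior × likelihood for the two hypotheses only (using 1 − P(present | H) for each absent measurement):
  raw-material variation: 0.34 × 0.92 × (1 − 0.75) = 0.0782
  temperature drift: 0.36 × 0.89 × (1 − 0.31) = 0.22108
Posterior odds = 0.0782 / 0.22108 ≈ 0.354.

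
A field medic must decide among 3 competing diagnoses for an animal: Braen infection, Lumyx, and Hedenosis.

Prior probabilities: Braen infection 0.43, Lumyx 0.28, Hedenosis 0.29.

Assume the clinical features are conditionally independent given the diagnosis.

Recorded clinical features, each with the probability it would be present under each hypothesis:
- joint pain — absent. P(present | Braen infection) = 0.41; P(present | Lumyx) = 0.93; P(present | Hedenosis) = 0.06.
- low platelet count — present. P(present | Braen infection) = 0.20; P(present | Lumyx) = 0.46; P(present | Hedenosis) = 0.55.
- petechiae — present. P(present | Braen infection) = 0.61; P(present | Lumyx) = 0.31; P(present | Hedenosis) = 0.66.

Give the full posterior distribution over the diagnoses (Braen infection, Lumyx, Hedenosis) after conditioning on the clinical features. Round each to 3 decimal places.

Multiply each prior by the joint likelihood of the clinical feature pattern (using 1 − P(present | H) for each absent clinical feature):
  Braen infection: 0.43 × (1 − 0.41) × 0.20 × 0.61 = 0.030951
  Lumyx: 0.28 × (1 − 0.93) × 0.46 × 0.31 = 0.002795
  Hedenosis: 0.29 × (1 − 0.06) × 0.55 × 0.66 = 0.098954
Marginal likelihood of the evidence = 0.1327.
P(Braen infection | evidence) = 0.030951 / 0.1327 ≈ 0.233
P(Lumyx | evidence) = 0.002795 / 0.1327 ≈ 0.021
P(Hedenosis | evidence) = 0.098954 / 0.1327 ≈ 0.746

0.233, 0.021, 0.746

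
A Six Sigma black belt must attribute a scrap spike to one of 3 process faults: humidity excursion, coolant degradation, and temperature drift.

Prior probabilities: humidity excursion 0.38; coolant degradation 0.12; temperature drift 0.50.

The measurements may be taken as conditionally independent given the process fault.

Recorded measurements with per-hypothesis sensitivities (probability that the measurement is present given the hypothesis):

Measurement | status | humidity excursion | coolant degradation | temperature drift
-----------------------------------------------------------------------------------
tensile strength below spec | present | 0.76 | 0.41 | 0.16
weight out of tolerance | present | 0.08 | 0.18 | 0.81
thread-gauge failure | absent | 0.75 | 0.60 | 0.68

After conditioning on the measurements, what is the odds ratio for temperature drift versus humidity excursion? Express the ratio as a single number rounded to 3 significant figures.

The normalizing constant cancels in an odds ratio, so compute prior × likelihood for the two hypotheses only (using 1 − P(present | H) for each absent measurement):
  temperature drift: 0.50 × 0.16 × 0.81 × (1 − 0.68) = 0.020736
  humidity excursion: 0.38 × 0.76 × 0.08 × (1 − 0.75) = 0.005776
Posterior odds = 0.020736 / 0.005776 ≈ 3.59.

3.59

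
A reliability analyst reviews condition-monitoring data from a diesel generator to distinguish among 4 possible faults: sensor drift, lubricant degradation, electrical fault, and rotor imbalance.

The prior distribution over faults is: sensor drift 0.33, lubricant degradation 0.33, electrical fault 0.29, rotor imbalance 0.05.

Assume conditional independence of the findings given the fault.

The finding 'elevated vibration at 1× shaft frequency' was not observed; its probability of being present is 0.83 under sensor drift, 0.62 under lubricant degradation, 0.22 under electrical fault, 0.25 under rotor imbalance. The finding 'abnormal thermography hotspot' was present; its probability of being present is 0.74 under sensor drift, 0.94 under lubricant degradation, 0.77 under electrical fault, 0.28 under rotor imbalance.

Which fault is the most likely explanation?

By Bayes' rule with conditional independence, the unnormalized weight for each hypothesis is prior × ∏ likelihoods (using 1 − P(present | H) for each absent finding):
  sensor drift: 0.33 × (1 − 0.83) × 0.74 = 0.041514
  lubricant degradation: 0.33 × (1 − 0.62) × 0.94 = 0.11788
  electrical fault: 0.29 × (1 − 0.22) × 0.77 = 0.17417
  rotor imbalance: 0.05 × (1 − 0.25) × 0.28 = 0.0105
The unnormalized weights sum to 0.34406.
P(sensor drift | evidence) ≈ 0.041514 / 0.34406 ≈ 0.121
P(lubricant degradation | evidence) ≈ 0.11788 / 0.34406 ≈ 0.343
P(electrical fault | evidence) ≈ 0.17417 / 0.34406 ≈ 0.506
P(rotor imbalance | evidence) ≈ 0.0105 / 0.34406 ≈ 0.031
The largest is 0.506, so electrical fault is most probable.

electrical fault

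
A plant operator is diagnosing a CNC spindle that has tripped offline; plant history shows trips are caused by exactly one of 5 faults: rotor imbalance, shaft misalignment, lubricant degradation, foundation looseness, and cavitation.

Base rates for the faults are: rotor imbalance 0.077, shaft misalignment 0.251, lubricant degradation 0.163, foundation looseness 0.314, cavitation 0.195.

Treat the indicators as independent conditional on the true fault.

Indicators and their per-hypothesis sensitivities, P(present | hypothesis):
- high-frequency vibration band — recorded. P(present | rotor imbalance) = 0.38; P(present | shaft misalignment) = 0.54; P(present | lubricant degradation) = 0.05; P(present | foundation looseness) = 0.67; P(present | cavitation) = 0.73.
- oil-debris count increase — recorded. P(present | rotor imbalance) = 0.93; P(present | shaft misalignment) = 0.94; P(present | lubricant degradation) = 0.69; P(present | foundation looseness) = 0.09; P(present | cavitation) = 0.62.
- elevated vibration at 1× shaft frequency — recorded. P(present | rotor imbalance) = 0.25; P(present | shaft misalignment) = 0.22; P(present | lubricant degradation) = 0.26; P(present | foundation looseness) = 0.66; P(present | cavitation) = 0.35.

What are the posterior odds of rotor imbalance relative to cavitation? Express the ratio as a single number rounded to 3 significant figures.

0.220

The normalizing constant cancels in an odds ratio, so compute prior × likelihood for the two hypotheses only:
  rotor imbalance: 0.077 × 0.38 × 0.93 × 0.25 = 0.006803
  cavitation: 0.195 × 0.73 × 0.62 × 0.35 = 0.03089
Posterior odds = 0.006803 / 0.03089 ≈ 0.220.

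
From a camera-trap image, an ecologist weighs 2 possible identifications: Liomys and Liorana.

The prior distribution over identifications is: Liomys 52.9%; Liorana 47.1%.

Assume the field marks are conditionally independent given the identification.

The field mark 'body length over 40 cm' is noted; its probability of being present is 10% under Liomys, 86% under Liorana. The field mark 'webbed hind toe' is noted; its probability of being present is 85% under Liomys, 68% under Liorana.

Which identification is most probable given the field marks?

Liorana

By Bayes' rule with conditional independence, the unnormalized weight for each hypothesis is prior × ∏ likelihoods:
  Liomys: 0.529 × 0.10 × 0.85 = 0.044965
  Liorana: 0.471 × 0.86 × 0.68 = 0.27544
Normalizing constant Z = 0.044965 + 0.27544 = 0.32041.
P(Liomys | evidence) ≈ 0.044965 / 0.32041 ≈ 0.140
P(Liorana | evidence) ≈ 0.27544 / 0.32041 ≈ 0.860
The largest is 0.860, so Liorana is most probable.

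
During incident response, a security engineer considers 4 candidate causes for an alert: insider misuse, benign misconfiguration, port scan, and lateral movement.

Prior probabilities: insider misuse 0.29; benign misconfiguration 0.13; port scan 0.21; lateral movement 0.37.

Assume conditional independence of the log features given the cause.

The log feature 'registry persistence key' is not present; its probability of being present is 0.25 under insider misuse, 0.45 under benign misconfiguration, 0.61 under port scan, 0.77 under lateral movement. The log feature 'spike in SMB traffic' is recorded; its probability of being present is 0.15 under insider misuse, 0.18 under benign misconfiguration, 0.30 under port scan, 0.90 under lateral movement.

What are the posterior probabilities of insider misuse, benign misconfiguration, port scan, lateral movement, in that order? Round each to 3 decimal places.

By Bayes' rule with conditional independence, the unnormalized weight for each hypothesis is prior × ∏ likelihoods (using 1 − P(present | H) for each absent log feature):
  insider misuse: 0.29 × (1 − 0.25) × 0.15 = 0.032625
  benign misconfiguration: 0.13 × (1 − 0.45) × 0.18 = 0.01287
  port scan: 0.21 × (1 − 0.61) × 0.30 = 0.02457
  lateral movement: 0.37 × (1 − 0.77) × 0.90 = 0.07659
The unnormalized weights sum to 0.14665.
P(insider misuse | evidence) = 0.032625 / 0.14665 ≈ 0.222
P(benign misconfiguration | evidence) = 0.01287 / 0.14665 ≈ 0.088
P(port scan | evidence) = 0.02457 / 0.14665 ≈ 0.168
P(lateral movement | evidence) = 0.07659 / 0.14665 ≈ 0.522

0.222, 0.088, 0.168, 0.522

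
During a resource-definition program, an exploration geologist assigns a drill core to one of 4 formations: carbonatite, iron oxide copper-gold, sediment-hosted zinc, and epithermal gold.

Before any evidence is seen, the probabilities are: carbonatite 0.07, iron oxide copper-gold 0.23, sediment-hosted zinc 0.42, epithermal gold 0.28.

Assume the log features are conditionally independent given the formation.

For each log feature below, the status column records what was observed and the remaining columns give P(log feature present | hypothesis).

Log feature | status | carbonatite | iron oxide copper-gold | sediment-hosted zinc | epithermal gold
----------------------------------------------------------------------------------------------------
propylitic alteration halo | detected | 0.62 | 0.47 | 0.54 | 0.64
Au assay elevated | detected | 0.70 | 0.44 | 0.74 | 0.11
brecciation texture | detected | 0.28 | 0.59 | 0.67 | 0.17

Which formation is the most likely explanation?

Multiply each prior by the joint likelihood of the log feature pattern:
  carbonatite: 0.07 × 0.62 × 0.70 × 0.28 = 0.0085064
  iron oxide copper-gold: 0.23 × 0.47 × 0.44 × 0.59 = 0.028063
  sediment-hosted zinc: 0.42 × 0.54 × 0.74 × 0.67 = 0.11245
  epithermal gold: 0.28 × 0.64 × 0.11 × 0.17 = 0.003351
Normalizing constant Z = 0.0085064 + 0.028063 + 0.11245 + 0.003351 = 0.15237.
P(carbonatite | evidence) ≈ 0.0085064 / 0.15237 ≈ 0.056
P(iron oxide copper-gold | evidence) ≈ 0.028063 / 0.15237 ≈ 0.184
P(sediment-hosted zinc | evidence) ≈ 0.11245 / 0.15237 ≈ 0.738
P(epithermal gold | evidence) ≈ 0.003351 / 0.15237 ≈ 0.022
The largest is 0.738, so sediment-hosted zinc is most probable.

sediment-hosted zinc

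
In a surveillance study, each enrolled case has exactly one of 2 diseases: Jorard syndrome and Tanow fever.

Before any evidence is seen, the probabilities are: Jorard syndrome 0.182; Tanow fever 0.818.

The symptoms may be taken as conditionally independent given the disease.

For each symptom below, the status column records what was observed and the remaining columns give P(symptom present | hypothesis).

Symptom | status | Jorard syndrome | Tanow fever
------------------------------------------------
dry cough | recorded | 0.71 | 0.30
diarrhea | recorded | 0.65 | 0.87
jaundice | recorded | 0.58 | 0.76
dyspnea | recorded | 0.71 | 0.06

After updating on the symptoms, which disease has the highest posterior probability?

By Bayes' rule with conditional independence, the unnormalized weight for each hypothesis is prior × ∏ likelihoods:
  Jorard syndrome: 0.182 × 0.71 × 0.65 × 0.58 × 0.71 = 0.034588
  Tanow fever: 0.818 × 0.30 × 0.87 × 0.76 × 0.06 = 0.0097355
Marginal likelihood of the evidence = 0.044324.
P(Jorard syndrome | evidence) ≈ 0.034588 / 0.044324 ≈ 0.780
P(Tanow fever | evidence) ≈ 0.0097355 / 0.044324 ≈ 0.220
The largest is 0.780, so Jorard syndrome is most probable.

Jorard syndrome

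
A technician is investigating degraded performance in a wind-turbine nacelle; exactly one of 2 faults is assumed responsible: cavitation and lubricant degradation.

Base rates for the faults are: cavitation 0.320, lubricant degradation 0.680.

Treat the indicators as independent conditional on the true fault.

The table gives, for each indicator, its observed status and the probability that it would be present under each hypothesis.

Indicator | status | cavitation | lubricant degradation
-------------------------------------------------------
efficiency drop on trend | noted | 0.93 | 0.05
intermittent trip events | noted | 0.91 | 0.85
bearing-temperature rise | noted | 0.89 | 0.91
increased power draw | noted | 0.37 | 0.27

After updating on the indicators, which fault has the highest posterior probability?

cavitation

By Bayes' rule with conditional independence, the unnormalized weight for each hypothesis is prior × ∏ likelihoods:
  cavitation: 0.320 × 0.93 × 0.91 × 0.89 × 0.37 = 0.08918
  lubricant degradation: 0.680 × 0.05 × 0.85 × 0.91 × 0.27 = 0.0071007
Normalizing constant Z = 0.08918 + 0.0071007 = 0.09628.
P(cavitation | evidence) ≈ 0.08918 / 0.09628 ≈ 0.926
P(lubricant degradation | evidence) ≈ 0.0071007 / 0.09628 ≈ 0.074
The largest is 0.926, so cavitation is most probable.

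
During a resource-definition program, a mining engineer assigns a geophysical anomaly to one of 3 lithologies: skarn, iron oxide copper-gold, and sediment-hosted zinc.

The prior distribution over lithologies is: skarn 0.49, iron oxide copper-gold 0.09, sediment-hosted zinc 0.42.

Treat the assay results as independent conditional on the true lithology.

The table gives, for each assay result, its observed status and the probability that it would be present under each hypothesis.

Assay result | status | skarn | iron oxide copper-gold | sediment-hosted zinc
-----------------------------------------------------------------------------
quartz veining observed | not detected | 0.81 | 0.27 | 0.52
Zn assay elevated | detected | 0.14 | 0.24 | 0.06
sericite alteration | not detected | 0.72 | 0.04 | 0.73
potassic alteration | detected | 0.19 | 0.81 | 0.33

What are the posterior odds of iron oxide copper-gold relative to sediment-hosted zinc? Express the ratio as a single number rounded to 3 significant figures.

11.4

Unnormalized posterior weight (prior times the assay result likelihoods) for each of the two hypotheses (using 1 − P(present | H) for each absent assay result):
  iron oxide copper-gold: 0.09 × (1 − 0.27) × 0.24 × (1 − 0.04) × 0.81 = 0.012261
  sediment-hosted zinc: 0.42 × (1 − 0.52) × 0.06 × (1 − 0.73) × 0.33 = 0.0010778
Posterior odds = 0.012261 / 0.0010778 ≈ 11.4.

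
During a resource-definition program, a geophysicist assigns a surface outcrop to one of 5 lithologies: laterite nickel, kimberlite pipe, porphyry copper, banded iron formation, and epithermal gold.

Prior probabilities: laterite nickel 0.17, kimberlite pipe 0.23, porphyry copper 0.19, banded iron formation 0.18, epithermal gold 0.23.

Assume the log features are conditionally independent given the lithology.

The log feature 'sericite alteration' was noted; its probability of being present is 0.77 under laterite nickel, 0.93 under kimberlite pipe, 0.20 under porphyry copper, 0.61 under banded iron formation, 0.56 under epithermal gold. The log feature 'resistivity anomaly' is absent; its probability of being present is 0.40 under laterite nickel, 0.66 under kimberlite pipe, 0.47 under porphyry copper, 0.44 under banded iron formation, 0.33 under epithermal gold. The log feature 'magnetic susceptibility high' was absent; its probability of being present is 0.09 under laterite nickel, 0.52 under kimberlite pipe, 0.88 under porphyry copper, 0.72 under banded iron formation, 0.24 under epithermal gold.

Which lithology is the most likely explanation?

laterite nickel

By Bayes' rule with conditional independence, the unnormalized weight for each hypothesis is prior × ∏ likelihoods (using 1 − P(present | H) for each absent log feature):
  laterite nickel: 0.17 × 0.77 × (1 − 0.40) × (1 − 0.09) = 0.071471
  kimberlite pipe: 0.23 × 0.93 × (1 − 0.66) × (1 − 0.52) = 0.034908
  porphyry copper: 0.19 × 0.20 × (1 − 0.47) × (1 − 0.88) = 0.0024168
  banded iron formation: 0.18 × 0.61 × (1 − 0.44) × (1 − 0.72) = 0.017217
  epithermal gold: 0.23 × 0.56 × (1 − 0.33) × (1 − 0.24) = 0.065585
Marginal likelihood of the evidence = 0.1916.
P(laterite nickel | evidence) ≈ 0.071471 / 0.1916 ≈ 0.373
P(kimberlite pipe | evidence) ≈ 0.034908 / 0.1916 ≈ 0.182
P(porphyry copper | evidence) ≈ 0.0024168 / 0.1916 ≈ 0.013
P(banded iron formation | evidence) ≈ 0.017217 / 0.1916 ≈ 0.090
P(epithermal gold | evidence) ≈ 0.065585 / 0.1916 ≈ 0.342
The largest is 0.373, so laterite nickel is most probable.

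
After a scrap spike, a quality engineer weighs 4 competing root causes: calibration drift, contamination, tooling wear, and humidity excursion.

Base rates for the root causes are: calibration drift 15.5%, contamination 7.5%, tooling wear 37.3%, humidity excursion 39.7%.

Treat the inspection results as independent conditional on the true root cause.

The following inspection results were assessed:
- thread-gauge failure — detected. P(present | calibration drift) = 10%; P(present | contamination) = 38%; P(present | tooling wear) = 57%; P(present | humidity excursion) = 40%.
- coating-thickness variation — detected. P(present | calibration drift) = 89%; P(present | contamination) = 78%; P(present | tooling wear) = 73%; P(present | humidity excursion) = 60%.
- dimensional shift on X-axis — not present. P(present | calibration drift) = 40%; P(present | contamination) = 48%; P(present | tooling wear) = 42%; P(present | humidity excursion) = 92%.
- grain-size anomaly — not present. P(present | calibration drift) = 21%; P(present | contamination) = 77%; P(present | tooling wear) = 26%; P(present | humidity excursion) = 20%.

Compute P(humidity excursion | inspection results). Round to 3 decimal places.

Multiply each prior by the joint likelihood of the inspection result pattern (using 1 − P(present | H) for each absent inspection result):
  calibration drift: 0.155 × 0.10 × 0.89 × (1 − 0.40) × (1 − 0.21) = 0.0065388
  contamination: 0.075 × 0.38 × 0.78 × (1 − 0.48) × (1 − 0.77) = 0.0026587
  tooling wear: 0.373 × 0.57 × 0.73 × (1 − 0.42) × (1 − 0.26) = 0.066614
  humidity excursion: 0.397 × 0.40 × 0.60 × (1 − 0.92) × (1 − 0.20) = 0.0060979
Normalizing constant Z = 0.0065388 + 0.0026587 + 0.066614 + 0.0060979 = 0.08191.
P(humidity excursion | evidence) = 0.0060979 / 0.08191 ≈ 0.074.

0.074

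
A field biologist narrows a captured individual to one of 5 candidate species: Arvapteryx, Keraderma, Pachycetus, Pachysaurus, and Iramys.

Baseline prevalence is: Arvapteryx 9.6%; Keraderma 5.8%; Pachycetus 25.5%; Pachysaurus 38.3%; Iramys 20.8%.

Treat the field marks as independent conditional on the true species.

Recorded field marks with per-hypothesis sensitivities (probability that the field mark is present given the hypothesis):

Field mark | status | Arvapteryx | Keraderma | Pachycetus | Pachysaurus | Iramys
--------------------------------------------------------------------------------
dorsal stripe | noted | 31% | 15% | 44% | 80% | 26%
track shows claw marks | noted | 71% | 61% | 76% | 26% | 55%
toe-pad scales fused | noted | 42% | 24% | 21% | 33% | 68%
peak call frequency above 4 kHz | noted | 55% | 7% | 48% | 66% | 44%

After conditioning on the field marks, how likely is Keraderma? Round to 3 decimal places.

0.002

Multiply each prior by the joint likelihood of the field mark pattern:
  Arvapteryx: 0.096 × 0.31 × 0.71 × 0.42 × 0.55 = 0.0048809
  Keraderma: 0.058 × 0.15 × 0.61 × 0.24 × 0.07 = 8.9158e-05
  Pachycetus: 0.255 × 0.44 × 0.76 × 0.21 × 0.48 = 0.0085954
  Pachysaurus: 0.383 × 0.80 × 0.26 × 0.33 × 0.66 = 0.017351
  Iramys: 0.208 × 0.26 × 0.55 × 0.68 × 0.44 = 0.0088994
The unnormalized weights sum to 0.039816.
P(Keraderma | evidence) = 8.9158e-05 / 0.039816 ≈ 0.002.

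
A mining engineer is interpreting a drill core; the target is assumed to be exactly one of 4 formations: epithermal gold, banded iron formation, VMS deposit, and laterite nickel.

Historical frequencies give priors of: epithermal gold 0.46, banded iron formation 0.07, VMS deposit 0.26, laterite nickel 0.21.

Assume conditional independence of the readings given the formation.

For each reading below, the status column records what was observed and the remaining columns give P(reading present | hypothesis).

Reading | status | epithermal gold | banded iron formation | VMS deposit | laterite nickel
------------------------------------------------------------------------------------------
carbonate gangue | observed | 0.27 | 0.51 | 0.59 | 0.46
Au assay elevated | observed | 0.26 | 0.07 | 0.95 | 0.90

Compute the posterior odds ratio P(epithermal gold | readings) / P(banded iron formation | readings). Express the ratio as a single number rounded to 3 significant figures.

12.9

Unnormalized posterior weight (prior times the reading likelihoods) for each of the two hypotheses:
  epithermal gold: 0.46 × 0.27 × 0.26 = 0.032292
  banded iron formation: 0.07 × 0.51 × 0.07 = 0.002499
Posterior odds = 0.032292 / 0.002499 ≈ 12.9.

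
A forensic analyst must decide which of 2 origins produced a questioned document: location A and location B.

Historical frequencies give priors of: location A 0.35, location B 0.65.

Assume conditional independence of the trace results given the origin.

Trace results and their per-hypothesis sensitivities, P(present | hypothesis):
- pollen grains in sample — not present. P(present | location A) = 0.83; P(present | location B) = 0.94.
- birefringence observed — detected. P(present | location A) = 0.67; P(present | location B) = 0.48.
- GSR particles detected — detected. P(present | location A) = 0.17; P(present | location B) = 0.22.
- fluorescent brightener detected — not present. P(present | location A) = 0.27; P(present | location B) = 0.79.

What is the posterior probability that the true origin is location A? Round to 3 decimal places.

For each hypothesis, the unnormalized posterior weight is prior × product of the trace result likelihoods (using 1 − P(present | H) for each absent trace result):
  location A: 0.35 × (1 − 0.83) × 0.67 × 0.17 × (1 − 0.27) = 0.0049472
  location B: 0.65 × (1 − 0.94) × 0.48 × 0.22 × (1 − 0.79) = 0.00086486
Normalizing constant Z = 0.0049472 + 0.00086486 = 0.0058121.
P(location A | evidence) = 0.0049472 / 0.0058121 ≈ 0.851.

0.851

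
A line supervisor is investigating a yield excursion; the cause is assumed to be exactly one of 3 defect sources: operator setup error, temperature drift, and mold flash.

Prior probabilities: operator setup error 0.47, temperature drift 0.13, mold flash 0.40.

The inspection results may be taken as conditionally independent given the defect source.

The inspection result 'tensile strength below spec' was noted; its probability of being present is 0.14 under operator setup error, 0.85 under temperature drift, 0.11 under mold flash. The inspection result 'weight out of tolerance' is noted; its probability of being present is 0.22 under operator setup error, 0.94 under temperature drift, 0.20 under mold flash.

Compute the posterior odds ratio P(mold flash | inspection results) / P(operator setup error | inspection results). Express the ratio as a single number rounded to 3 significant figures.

Unnormalized posterior weight (prior times the inspection result likelihoods) for each of the two hypotheses:
  mold flash: 0.40 × 0.11 × 0.20 = 0.0088
  operator setup error: 0.47 × 0.14 × 0.22 = 0.014476
Posterior odds = 0.0088 / 0.014476 ≈ 0.608.

0.608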